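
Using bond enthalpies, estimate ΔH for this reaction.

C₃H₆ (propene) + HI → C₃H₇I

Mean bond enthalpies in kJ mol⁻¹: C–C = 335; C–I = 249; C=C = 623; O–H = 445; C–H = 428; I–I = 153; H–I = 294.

Bonds broken (reactants):
  C–C: 1 × 335 = 335
  C–H: 6 × 428 = 2568
  C=C: 1 × 623 = 623
  H–I: 1 × 294 = 294
  Σ(broken) = 3820 kJ
Bonds formed (products):
  C–C: 2 × 335 = 670
  C–H: 7 × 428 = 2996
  C–I: 1 × 249 = 249
  Σ(formed) = 3915 kJ
ΔH = Σ(broken) − Σ(formed) = 3820 − 3915 = −95 kJ

ΔH ≈ −95 kJ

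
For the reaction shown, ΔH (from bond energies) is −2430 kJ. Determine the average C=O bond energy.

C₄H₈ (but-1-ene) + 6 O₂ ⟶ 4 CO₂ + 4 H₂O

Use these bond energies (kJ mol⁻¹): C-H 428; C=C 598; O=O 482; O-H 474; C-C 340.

D(C=O) ≈ 779 kJ/mol

Let D be the C=O bond energy.
Σ(broken) = 2×340 + 8×428 + 1×598 + 6×482 = 7594
Σ(formed) = 8×D + 8×474 = 3792 + 8D
ΔH = Σ(broken) − Σ(formed) = (7594) − (3792 + 8D) = +3802 − 8D
Setting this equal to −2430 kJ gives 8D = 6232, so D = 779 kJ/mol.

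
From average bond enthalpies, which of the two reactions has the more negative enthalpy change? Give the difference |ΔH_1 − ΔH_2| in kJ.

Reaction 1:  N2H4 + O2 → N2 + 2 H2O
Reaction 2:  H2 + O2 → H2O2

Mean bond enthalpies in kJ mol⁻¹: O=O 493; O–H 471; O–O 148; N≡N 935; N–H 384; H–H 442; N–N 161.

Reaction 1:
  Bonds broken (reactants):
    N–H: 4 × 384 = 1536
    N–N: 1 × 161 = 161
    O=O: 1 × 493 = 493
    Σ(broken) = 2190 kJ
  Bonds formed (products):
    N≡N: 1 × 935 = 935
    O–H: 4 × 471 = 1884
    Σ(formed) = 2819 kJ
  ΔH_1 = 2190 − 2819 = −629 kJ
Reaction 2:
  Bonds broken (reactants):
    H–H: 1 × 442 = 442
    O=O: 1 × 493 = 493
    Σ(broken) = 935 kJ
  Bonds formed (products):
    O–H: 2 × 471 = 942
    O–O: 1 × 148 = 148
    Σ(formed) = 1090 kJ
  ΔH_2 = 935 − 1090 = −155 kJ
ΔH_1 − ΔH_2 = −474 kJ, so reaction 1 has the more negative ΔH; |ΔH_1 − ΔH_2| = 474 kJ.

Reaction 1, by 474 kJ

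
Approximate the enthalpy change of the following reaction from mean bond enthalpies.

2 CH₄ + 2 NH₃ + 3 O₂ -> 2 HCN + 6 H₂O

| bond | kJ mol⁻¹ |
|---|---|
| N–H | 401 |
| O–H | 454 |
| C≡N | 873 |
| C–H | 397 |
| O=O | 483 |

ΔH ≈ −957 kJ

Bonds broken (reactants):
  C–H: 8 × 397 = 3176
  N–H: 6 × 401 = 2406
  O=O: 3 × 483 = 1449
  Σ(broken) = 7031 kJ
Bonds formed (products):
  C≡N: 2 × 873 = 1746
  C–H: 2 × 397 = 794
  O–H: 12 × 454 = 5448
  Σ(formed) = 7988 kJ
ΔH = Σ(broken) − Σ(formed) = 7031 − 7988 = −957 kJ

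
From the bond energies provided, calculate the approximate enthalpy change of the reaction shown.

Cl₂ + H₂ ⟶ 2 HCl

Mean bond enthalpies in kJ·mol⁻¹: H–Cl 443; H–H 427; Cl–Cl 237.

Bonds broken (reactants):
  Cl–Cl: 1 × 237 = 237
  H–H: 1 × 427 = 427
  Σ(broken) = 664 kJ
Bonds formed (products):
  H–Cl: 2 × 443 = 886
  Σ(formed) = 886 kJ
ΔH = Σ(broken) − Σ(formed) = 664 − 886 = −222 kJ

ΔH ≈ −222 kJ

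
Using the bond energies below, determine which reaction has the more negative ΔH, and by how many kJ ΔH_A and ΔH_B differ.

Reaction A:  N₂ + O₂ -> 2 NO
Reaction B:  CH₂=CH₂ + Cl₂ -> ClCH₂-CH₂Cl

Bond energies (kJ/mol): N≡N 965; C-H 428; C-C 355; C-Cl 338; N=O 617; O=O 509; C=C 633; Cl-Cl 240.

Reaction A:
  Bonds broken (reactants):
    N≡N: 1 × 965 = 965
    O=O: 1 × 509 = 509
    Σ(broken) = 1474 kJ
  Bonds formed (products):
    N=O: 2 × 617 = 1234
    Σ(formed) = 1234 kJ
  ΔH_A = 1474 − 1234 = +240 kJ
Reaction B:
  Bonds broken (reactants):
    C-H: 4 × 428 = 1712
    C=C: 1 × 633 = 633
    Cl-Cl: 1 × 240 = 240
    Σ(broken) = 2585 kJ
  Bonds formed (products):
    C-C: 1 × 355 = 355
    C-Cl: 2 × 338 = 676
    C-H: 4 × 428 = 1712
    Σ(formed) = 2743 kJ
  ΔH_B = 2585 − 2743 = −158 kJ
ΔH_A − ΔH_B = +398 kJ, so reaction B has the more negative ΔH; |ΔH_A − ΔH_B| = 398 kJ.

Reaction B, by 398 kJ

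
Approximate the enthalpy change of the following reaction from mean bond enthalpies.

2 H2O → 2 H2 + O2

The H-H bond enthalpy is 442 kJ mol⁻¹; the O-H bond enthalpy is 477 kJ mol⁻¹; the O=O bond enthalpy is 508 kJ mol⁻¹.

ΔH ≈ +516 kJ

Bonds broken (reactants):
  O-H: 4 × 477 = 1908
  Σ(broken) = 1908 kJ
Bonds formed (products):
  H-H: 2 × 442 = 884
  O=O: 1 × 508 = 508
  Σ(formed) = 1392 kJ
ΔH = Σ(broken) − Σ(formed) = 1908 − 1392 = +516 kJ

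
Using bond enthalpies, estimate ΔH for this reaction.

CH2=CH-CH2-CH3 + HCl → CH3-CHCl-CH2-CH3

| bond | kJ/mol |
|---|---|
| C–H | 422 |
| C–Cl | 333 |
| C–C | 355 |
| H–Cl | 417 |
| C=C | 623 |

Bonds broken (reactants):
  C–C: 2 × 355 = 710
  C–H: 8 × 422 = 3376
  C=C: 1 × 623 = 623
  H–Cl: 1 × 417 = 417
  Σ(broken) = 5126 kJ
Bonds formed (products):
  C–C: 3 × 355 = 1065
  C–Cl: 1 × 333 = 333
  C–H: 9 × 422 = 3798
  Σ(formed) = 5196 kJ
ΔH = Σ(broken) − Σ(formed) = 5126 − 5196 = −70 kJ

ΔH ≈ −70 kJ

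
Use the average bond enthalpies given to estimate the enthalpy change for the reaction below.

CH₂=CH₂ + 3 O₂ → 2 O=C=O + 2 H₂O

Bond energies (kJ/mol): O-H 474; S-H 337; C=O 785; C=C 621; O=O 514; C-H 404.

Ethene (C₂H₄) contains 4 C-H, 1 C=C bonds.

Bonds broken (reactants):
  C-H: 4 × 404 = 1616
  C=C: 1 × 621 = 621
  O=O: 3 × 514 = 1542
  Σ(broken) = 3779 kJ
Bonds formed (products):
  C=O: 4 × 785 = 3140
  O-H: 4 × 474 = 1896
  Σ(formed) = 5036 kJ
ΔH = Σ(broken) − Σ(formed) = 3779 − 5036 = −1257 kJ

ΔH ≈ −1257 kJ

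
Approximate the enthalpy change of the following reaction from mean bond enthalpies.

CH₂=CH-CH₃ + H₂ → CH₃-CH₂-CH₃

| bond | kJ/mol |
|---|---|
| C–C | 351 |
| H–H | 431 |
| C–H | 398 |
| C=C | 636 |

Bonds broken (reactants):
  C–C: 1 × 351 = 351
  C–H: 6 × 398 = 2388
  C=C: 1 × 636 = 636
  H–H: 1 × 431 = 431
  Σ(broken) = 3806 kJ
Bonds formed (products):
  C–C: 2 × 351 = 702
  C–H: 8 × 398 = 3184
  Σ(formed) = 3886 kJ
ΔH = Σ(broken) − Σ(formed) = 3806 − 3886 = −80 kJ

ΔH ≈ −80 kJ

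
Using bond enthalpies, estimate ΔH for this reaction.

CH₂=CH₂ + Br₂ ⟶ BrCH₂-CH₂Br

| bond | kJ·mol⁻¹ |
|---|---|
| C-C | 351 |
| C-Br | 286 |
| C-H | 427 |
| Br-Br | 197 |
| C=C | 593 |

Bonds broken (reactants):
  Br-Br: 1 × 197 = 197
  C-H: 4 × 427 = 1708
  C=C: 1 × 593 = 593
  Σ(broken) = 2498 kJ
Bonds formed (products):
  C-Br: 2 × 286 = 572
  C-C: 1 × 351 = 351
  C-H: 4 × 427 = 1708
  Σ(formed) = 2631 kJ
ΔH = Σ(broken) − Σ(formed) = 2498 − 2631 = −133 kJ

ΔH ≈ −133 kJ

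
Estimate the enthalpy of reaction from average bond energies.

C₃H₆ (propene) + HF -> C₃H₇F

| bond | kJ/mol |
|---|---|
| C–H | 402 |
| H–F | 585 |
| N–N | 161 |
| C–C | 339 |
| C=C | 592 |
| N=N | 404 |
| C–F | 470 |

ΔH ≈ −34 kJ

Bonds broken (reactants):
  C–C: 1 × 339 = 339
  C–H: 6 × 402 = 2412
  C=C: 1 × 592 = 592
  H–F: 1 × 585 = 585
  Σ(broken) = 3928 kJ
Bonds formed (products):
  C–C: 2 × 339 = 678
  C–F: 1 × 470 = 470
  C–H: 7 × 402 = 2814
  Σ(formed) = 3962 kJ
ΔH = Σ(broken) − Σ(formed) = 3928 − 3962 = −34 kJ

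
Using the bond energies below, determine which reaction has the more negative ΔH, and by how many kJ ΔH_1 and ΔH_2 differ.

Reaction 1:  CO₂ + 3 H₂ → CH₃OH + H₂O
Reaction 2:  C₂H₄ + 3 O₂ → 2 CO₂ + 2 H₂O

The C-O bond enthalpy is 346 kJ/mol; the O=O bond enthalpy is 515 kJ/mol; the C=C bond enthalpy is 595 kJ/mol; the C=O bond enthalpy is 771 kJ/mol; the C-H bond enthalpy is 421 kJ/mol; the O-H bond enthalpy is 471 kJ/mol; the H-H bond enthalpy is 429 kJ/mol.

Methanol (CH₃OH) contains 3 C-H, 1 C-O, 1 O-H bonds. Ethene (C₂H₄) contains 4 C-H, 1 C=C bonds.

Reaction 2, by 951 kJ

Reaction 1:
  Bonds broken (reactants):
    C=O: 2 × 771 = 1542
    H-H: 3 × 429 = 1287
    Σ(broken) = 2829 kJ
  Bonds formed (products):
    C-H: 3 × 421 = 1263
    C-O: 1 × 346 = 346
    O-H: 3 × 471 = 1413
    Σ(formed) = 3022 kJ
  ΔH_1 = 2829 − 3022 = −193 kJ
Reaction 2:
  Bonds broken (reactants):
    C-H: 4 × 421 = 1684
    C=C: 1 × 595 = 595
    O=O: 3 × 515 = 1545
    Σ(broken) = 3824 kJ
  Bonds formed (products):
    C=O: 4 × 771 = 3084
    O-H: 4 × 471 = 1884
    Σ(formed) = 4968 kJ
  ΔH_2 = 3824 − 4968 = −1144 kJ
ΔH_1 − ΔH_2 = +951 kJ, so reaction 2 has the more negative ΔH; |ΔH_1 − ΔH_2| = 951 kJ.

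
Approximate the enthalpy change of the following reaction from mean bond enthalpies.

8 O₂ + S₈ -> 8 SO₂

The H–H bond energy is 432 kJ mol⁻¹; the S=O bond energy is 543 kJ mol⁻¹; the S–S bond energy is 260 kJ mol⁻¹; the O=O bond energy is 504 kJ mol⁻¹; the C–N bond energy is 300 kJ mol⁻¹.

ΔH ≈ −2576 kJ

Bonds broken (reactants):
  O=O: 8 × 504 = 4032
  S–S: 8 × 260 = 2080
  Σ(broken) = 6112 kJ
Bonds formed (products):
  S=O: 16 × 543 = 8688
  Σ(formed) = 8688 kJ
ΔH = Σ(broken) − Σ(formed) = 6112 − 8688 = −2576 kJ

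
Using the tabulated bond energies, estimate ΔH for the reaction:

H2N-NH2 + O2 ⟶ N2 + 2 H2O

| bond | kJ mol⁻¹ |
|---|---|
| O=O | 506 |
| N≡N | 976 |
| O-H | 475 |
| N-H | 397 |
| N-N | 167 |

Bonds broken (reactants):
  N-H: 4 × 397 = 1588
  N-N: 1 × 167 = 167
  O=O: 1 × 506 = 506
  Σ(broken) = 2261 kJ
Bonds formed (products):
  N≡N: 1 × 976 = 976
  O-H: 4 × 475 = 1900
  Σ(formed) = 2876 kJ
ΔH = Σ(broken) − Σ(formed) = 2261 − 2876 = −615 kJ

ΔH ≈ −615 kJ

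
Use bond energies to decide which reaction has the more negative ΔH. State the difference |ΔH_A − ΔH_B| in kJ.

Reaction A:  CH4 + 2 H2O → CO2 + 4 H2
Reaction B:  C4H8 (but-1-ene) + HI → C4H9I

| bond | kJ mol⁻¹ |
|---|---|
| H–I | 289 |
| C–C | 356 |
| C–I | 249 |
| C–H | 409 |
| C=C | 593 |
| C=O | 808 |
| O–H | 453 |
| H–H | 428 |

Reaction B, by 252 kJ

Reaction A:
  Bonds broken (reactants):
    C–H: 4 × 409 = 1636
    O–H: 4 × 453 = 1812
    Σ(broken) = 3448 kJ
  Bonds formed (products):
    C=O: 2 × 808 = 1616
    H–H: 4 × 428 = 1712
    Σ(formed) = 3328 kJ
  ΔH_A = 3448 − 3328 = +120 kJ
Reaction B:
  Bonds broken (reactants):
    C–C: 2 × 356 = 712
    C–H: 8 × 409 = 3272
    C=C: 1 × 593 = 593
    H–I: 1 × 289 = 289
    Σ(broken) = 4866 kJ
  Bonds formed (products):
    C–C: 3 × 356 = 1068
    C–H: 9 × 409 = 3681
    C–I: 1 × 249 = 249
    Σ(formed) = 4998 kJ
  ΔH_B = 4866 − 4998 = −132 kJ
ΔH_A − ΔH_B = +252 kJ, so reaction B has the more negative ΔH; |ΔH_A − ΔH_B| = 252 kJ.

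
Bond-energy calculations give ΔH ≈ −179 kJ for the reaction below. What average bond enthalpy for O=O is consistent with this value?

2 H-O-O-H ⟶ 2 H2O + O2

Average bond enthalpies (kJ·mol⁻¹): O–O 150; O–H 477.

D(O=O) ≈ 479 kJ/mol

Let D be the O=O bond energy.
Σ(broken) = 4×477 + 2×150 = 2208
Σ(formed) = 4×477 + 1×D = 1908 + D
ΔH = Σ(broken) − Σ(formed) = (2208) − (1908 + D) = +300 − D
Setting this equal to −179 kJ gives D = 479 kJ/mol.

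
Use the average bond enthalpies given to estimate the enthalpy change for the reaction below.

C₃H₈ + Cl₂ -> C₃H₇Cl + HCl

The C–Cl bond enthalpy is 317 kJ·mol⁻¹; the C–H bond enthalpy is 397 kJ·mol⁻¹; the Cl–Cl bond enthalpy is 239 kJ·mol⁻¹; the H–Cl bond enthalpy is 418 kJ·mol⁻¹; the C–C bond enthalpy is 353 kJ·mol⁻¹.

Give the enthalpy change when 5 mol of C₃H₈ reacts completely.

ΔH = −495 kJ

Bonds broken (reactants):
  C–C: 2 × 353 = 706
  C–H: 8 × 397 = 3176
  Cl–Cl: 1 × 239 = 239
  Σ(broken) = 4121 kJ
Bonds formed (products):
  C–C: 2 × 353 = 706
  C–Cl: 1 × 317 = 317
  C–H: 7 × 397 = 2779
  H–Cl: 1 × 418 = 418
  Σ(formed) = 4220 kJ
ΔH = Σ(broken) − Σ(formed) = 4121 − 4220 = −99 kJ
For 5× the reaction as written: 5 × (−99) = −495 kJ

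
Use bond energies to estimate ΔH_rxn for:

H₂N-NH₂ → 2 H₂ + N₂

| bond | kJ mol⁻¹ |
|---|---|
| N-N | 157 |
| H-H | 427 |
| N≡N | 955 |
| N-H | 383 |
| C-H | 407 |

ΔH ≈ −120 kJ

Bonds broken (reactants):
  N-H: 4 × 383 = 1532
  N-N: 1 × 157 = 157
  Σ(broken) = 1689 kJ
Bonds formed (products):
  H-H: 2 × 427 = 854
  N≡N: 1 × 955 = 955
  Σ(formed) = 1809 kJ
ΔH = Σ(broken) − Σ(formed) = 1689 − 1809 = −120 kJ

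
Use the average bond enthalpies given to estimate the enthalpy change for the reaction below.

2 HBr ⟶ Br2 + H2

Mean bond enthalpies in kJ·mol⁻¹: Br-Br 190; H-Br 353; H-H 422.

Bonds broken (reactants):
  H-Br: 2 × 353 = 706
  Σ(broken) = 706 kJ
Bonds formed (products):
  Br-Br: 1 × 190 = 190
  H-H: 1 × 422 = 422
  Σ(formed) = 612 kJ
ΔH = Σ(broken) − Σ(formed) = 706 − 612 = +94 kJ

ΔH ≈ +94 kJ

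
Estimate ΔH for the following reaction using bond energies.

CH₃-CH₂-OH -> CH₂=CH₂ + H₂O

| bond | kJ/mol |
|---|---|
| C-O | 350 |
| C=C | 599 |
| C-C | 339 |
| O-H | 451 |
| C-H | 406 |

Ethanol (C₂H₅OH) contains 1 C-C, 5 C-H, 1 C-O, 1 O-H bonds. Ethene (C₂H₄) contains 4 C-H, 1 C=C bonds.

ΔH ≈ +45 kJ

Bonds broken (reactants):
  C-C: 1 × 339 = 339
  C-H: 5 × 406 = 2030
  C-O: 1 × 350 = 350
  O-H: 1 × 451 = 451
  Σ(broken) = 3170 kJ
Bonds formed (products):
  C-H: 4 × 406 = 1624
  C=C: 1 × 599 = 599
  O-H: 2 × 451 = 902
  Σ(formed) = 3125 kJ
ΔH = Σ(broken) − Σ(formed) = 3170 − 3125 = +45 kJ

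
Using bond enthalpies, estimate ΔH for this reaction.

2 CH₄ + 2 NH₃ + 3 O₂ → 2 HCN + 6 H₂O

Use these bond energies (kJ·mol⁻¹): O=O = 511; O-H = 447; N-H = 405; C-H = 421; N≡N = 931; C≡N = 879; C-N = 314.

Bonds broken (reactants):
  C-H: 8 × 421 = 3368
  N-H: 6 × 405 = 2430
  O=O: 3 × 511 = 1533
  Σ(broken) = 7331 kJ
Bonds formed (products):
  C≡N: 2 × 879 = 1758
  C-H: 2 × 421 = 842
  O-H: 12 × 447 = 5364
  Σ(formed) = 7964 kJ
ΔH = Σ(broken) − Σ(formed) = 7331 − 7964 = −633 kJ

ΔH ≈ −633 kJ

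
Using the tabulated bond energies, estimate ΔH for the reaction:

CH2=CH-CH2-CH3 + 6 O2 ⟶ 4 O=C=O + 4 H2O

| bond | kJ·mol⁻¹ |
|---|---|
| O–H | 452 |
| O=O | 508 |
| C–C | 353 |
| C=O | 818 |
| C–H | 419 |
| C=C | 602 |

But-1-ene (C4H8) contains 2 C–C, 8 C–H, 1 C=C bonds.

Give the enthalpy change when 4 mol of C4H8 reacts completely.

Bonds broken (reactants):
  C–C: 2 × 353 = 706
  C–H: 8 × 419 = 3352
  C=C: 1 × 602 = 602
  O=O: 6 × 508 = 3048
  Σ(broken) = 7708 kJ
Bonds formed (products):
  C=O: 8 × 818 = 6544
  O–H: 8 × 452 = 3616
  Σ(formed) = 10160 kJ
ΔH = Σ(broken) − Σ(formed) = 7708 − 10160 = −2452 kJ
For 4× the reaction as written: 4 × (−2452) = −9808 kJ

ΔH = −9808 kJ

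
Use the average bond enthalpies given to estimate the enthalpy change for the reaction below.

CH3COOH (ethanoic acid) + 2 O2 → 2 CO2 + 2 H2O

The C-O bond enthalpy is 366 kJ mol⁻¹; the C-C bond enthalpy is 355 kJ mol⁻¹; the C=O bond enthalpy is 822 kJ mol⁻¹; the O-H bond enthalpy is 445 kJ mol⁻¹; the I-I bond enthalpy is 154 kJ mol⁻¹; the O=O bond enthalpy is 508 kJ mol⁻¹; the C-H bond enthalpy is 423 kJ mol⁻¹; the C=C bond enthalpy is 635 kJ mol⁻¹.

ΔH ≈ −795 kJ

Bonds broken (reactants):
  C-C: 1 × 355 = 355
  C-H: 3 × 423 = 1269
  C-O: 1 × 366 = 366
  C=O: 1 × 822 = 822
  O-H: 1 × 445 = 445
  O=O: 2 × 508 = 1016
  Σ(broken) = 4273 kJ
Bonds formed (products):
  C=O: 4 × 822 = 3288
  O-H: 4 × 445 = 1780
  Σ(formed) = 5068 kJ
ΔH = Σ(broken) − Σ(formed) = 4273 − 5068 = −795 kJ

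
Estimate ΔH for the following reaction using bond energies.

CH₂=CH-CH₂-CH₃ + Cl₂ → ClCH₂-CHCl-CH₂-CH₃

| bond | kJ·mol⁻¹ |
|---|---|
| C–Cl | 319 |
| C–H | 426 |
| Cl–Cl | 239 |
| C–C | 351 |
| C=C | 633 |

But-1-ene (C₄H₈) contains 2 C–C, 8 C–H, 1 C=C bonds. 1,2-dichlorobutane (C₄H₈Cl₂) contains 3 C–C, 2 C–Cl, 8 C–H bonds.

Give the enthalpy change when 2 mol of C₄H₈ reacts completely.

Bonds broken (reactants):
  C–C: 2 × 351 = 702
  C–H: 8 × 426 = 3408
  C=C: 1 × 633 = 633
  Cl–Cl: 1 × 239 = 239
  Σ(broken) = 4982 kJ
Bonds formed (products):
  C–C: 3 × 351 = 1053
  C–Cl: 2 × 319 = 638
  C–H: 8 × 426 = 3408
  Σ(formed) = 5099 kJ
ΔH = Σ(broken) − Σ(formed) = 4982 − 5099 = −117 kJ
For 2× the reaction as written: 2 × (−117) = −234 kJ

ΔH = −234 kJ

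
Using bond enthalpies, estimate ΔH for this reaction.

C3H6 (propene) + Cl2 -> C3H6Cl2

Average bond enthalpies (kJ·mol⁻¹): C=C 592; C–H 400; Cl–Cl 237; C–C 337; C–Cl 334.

Bonds broken (reactants):
  C–C: 1 × 337 = 337
  C–H: 6 × 400 = 2400
  C=C: 1 × 592 = 592
  Cl–Cl: 1 × 237 = 237
  Σ(broken) = 3566 kJ
Bonds formed (products):
  C–C: 2 × 337 = 674
  C–Cl: 2 × 334 = 668
  C–H: 6 × 400 = 2400
  Σ(formed) = 3742 kJ
ΔH = Σ(broken) − Σ(formed) = 3566 − 3742 = −176 kJ

ΔH ≈ −176 kJ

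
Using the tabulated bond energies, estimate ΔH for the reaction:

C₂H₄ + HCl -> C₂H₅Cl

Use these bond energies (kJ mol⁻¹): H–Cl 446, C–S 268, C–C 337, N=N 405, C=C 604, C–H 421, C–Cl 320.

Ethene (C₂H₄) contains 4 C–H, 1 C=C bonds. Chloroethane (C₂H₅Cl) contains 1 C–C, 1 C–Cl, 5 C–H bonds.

ΔH ≈ −28 kJ

Bonds broken (reactants):
  C–H: 4 × 421 = 1684
  C=C: 1 × 604 = 604
  H–Cl: 1 × 446 = 446
  Σ(broken) = 2734 kJ
Bonds formed (products):
  C–C: 1 × 337 = 337
  C–Cl: 1 × 320 = 320
  C–H: 5 × 421 = 2105
  Σ(formed) = 2762 kJ
ΔH = Σ(broken) − Σ(formed) = 2734 − 2762 = −28 kJ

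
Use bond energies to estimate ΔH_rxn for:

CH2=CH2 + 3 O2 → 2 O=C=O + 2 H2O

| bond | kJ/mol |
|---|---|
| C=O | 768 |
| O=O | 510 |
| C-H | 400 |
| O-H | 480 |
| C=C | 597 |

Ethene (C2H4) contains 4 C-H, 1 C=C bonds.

ΔH ≈ −1265 kJ

Bonds broken (reactants):
  C-H: 4 × 400 = 1600
  C=C: 1 × 597 = 597
  O=O: 3 × 510 = 1530
  Σ(broken) = 3727 kJ
Bonds formed (products):
  C=O: 4 × 768 = 3072
  O-H: 4 × 480 = 1920
  Σ(formed) = 4992 kJ
ΔH = Σ(broken) − Σ(formed) = 3727 − 4992 = −1265 kJ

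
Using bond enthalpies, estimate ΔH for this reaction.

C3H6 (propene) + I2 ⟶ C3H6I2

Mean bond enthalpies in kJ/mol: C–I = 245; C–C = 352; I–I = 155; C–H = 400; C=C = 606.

ΔH ≈ −81 kJ

Bonds broken (reactants):
  C–C: 1 × 352 = 352
  C–H: 6 × 400 = 2400
  C=C: 1 × 606 = 606
  I–I: 1 × 155 = 155
  Σ(broken) = 3513 kJ
Bonds formed (products):
  C–C: 2 × 352 = 704
  C–H: 6 × 400 = 2400
  C–I: 2 × 245 = 490
  Σ(formed) = 3594 kJ
ΔH = Σ(broken) − Σ(formed) = 3513 − 3594 = −81 kJ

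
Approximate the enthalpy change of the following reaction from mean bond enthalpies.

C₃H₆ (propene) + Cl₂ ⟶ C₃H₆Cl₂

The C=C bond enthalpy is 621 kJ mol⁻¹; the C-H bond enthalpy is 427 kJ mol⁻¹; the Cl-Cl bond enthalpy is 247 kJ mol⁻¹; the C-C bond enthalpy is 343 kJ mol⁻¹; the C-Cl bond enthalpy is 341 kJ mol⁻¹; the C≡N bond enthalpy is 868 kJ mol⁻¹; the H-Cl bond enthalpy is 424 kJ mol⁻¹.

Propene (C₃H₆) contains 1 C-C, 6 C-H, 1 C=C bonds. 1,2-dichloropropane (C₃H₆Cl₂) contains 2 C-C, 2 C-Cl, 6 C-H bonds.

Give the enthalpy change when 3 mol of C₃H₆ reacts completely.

Bonds broken (reactants):
  C-C: 1 × 343 = 343
  C-H: 6 × 427 = 2562
  C=C: 1 × 621 = 621
  Cl-Cl: 1 × 247 = 247
  Σ(broken) = 3773 kJ
Bonds formed (products):
  C-C: 2 × 343 = 686
  C-Cl: 2 × 341 = 682
  C-H: 6 × 427 = 2562
  Σ(formed) = 3930 kJ
ΔH = Σ(broken) − Σ(formed) = 3773 − 3930 = −157 kJ
For 3× the reaction as written: 3 × (−157) = −471 kJ

ΔH = −471 kJ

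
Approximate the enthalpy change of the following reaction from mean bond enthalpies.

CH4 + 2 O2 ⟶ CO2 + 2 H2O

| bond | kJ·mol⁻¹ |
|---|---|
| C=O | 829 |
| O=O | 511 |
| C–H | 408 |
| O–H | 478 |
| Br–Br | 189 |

ΔH ≈ −916 kJ

Bonds broken (reactants):
  C–H: 4 × 408 = 1632
  O=O: 2 × 511 = 1022
  Σ(broken) = 2654 kJ
Bonds formed (products):
  C=O: 2 × 829 = 1658
  O–H: 4 × 478 = 1912
  Σ(formed) = 3570 kJ
ΔH = Σ(broken) − Σ(formed) = 2654 − 3570 = −916 kJ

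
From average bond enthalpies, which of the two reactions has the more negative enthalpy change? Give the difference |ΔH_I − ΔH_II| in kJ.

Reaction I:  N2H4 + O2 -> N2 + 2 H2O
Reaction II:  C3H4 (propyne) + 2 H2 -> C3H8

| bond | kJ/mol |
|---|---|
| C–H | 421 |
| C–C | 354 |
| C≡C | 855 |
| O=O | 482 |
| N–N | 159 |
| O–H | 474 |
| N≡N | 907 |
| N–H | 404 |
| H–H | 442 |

Reaction I:
  Bonds broken (reactants):
    N–H: 4 × 404 = 1616
    N–N: 1 × 159 = 159
    O=O: 1 × 482 = 482
    Σ(broken) = 2257 kJ
  Bonds formed (products):
    N≡N: 1 × 907 = 907
    O–H: 4 × 474 = 1896
    Σ(formed) = 2803 kJ
  ΔH_I = 2257 − 2803 = −546 kJ
Reaction II:
  Bonds broken (reactants):
    C≡C: 1 × 855 = 855
    C–C: 1 × 354 = 354
    C–H: 4 × 421 = 1684
    H–H: 2 × 442 = 884
    Σ(broken) = 3777 kJ
  Bonds formed (products):
    C–C: 2 × 354 = 708
    C–H: 8 × 421 = 3368
    Σ(formed) = 4076 kJ
  ΔH_II = 3777 − 4076 = −299 kJ
ΔH_I − ΔH_II = −247 kJ, so reaction I has the more negative ΔH; |ΔH_I − ΔH_II| = 247 kJ.

Reaction I, by 247 kJ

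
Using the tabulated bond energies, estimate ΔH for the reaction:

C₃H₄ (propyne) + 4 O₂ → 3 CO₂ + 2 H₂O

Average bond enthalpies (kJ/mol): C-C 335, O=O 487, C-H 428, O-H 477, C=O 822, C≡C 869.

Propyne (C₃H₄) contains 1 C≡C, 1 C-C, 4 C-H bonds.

Bonds broken (reactants):
  C≡C: 1 × 869 = 869
  C-C: 1 × 335 = 335
  C-H: 4 × 428 = 1712
  O=O: 4 × 487 = 1948
  Σ(broken) = 4864 kJ
Bonds formed (products):
  C=O: 6 × 822 = 4932
  O-H: 4 × 477 = 1908
  Σ(formed) = 6840 kJ
ΔH = Σ(broken) − Σ(formed) = 4864 − 6840 = −1976 kJ

ΔH ≈ −1976 kJ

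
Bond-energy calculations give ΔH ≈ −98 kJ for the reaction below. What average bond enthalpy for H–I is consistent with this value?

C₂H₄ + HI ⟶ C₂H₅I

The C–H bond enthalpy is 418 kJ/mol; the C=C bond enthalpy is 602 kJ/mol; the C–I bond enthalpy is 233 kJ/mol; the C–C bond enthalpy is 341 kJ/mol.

D(H–I) ≈ 292 kJ/mol

Let D be the H–I bond energy.
Σ(broken) = 4×418 + 1×602 + 1×D = 2274 + D
Σ(formed) = 1×341 + 5×418 + 1×233 = 2664
ΔH = Σ(broken) − Σ(formed) = (2274 + D) − (2664) = −390 + D
Setting this equal to −98 kJ gives D = 292 kJ/mol.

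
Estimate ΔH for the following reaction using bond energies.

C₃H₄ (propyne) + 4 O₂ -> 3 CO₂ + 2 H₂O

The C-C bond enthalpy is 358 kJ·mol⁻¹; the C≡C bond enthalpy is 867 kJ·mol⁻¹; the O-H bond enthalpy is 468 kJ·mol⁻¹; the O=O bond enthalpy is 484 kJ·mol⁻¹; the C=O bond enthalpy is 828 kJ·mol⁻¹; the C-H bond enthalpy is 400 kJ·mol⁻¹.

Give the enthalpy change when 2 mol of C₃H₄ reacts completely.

Bonds broken (reactants):
  C≡C: 1 × 867 = 867
  C-C: 1 × 358 = 358
  C-H: 4 × 400 = 1600
  O=O: 4 × 484 = 1936
  Σ(broken) = 4761 kJ
Bonds formed (products):
  C=O: 6 × 828 = 4968
  O-H: 4 × 468 = 1872
  Σ(formed) = 6840 kJ
ΔH = Σ(broken) − Σ(formed) = 4761 − 6840 = −2079 kJ
For 2× the reaction as written: 2 × (−2079) = −4158 kJ

ΔH = −4158 kJ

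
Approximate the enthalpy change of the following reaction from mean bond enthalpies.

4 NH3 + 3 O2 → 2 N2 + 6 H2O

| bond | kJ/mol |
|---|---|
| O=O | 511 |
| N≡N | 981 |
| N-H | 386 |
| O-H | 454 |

ΔH ≈ −1245 kJ

Bonds broken (reactants):
  N-H: 12 × 386 = 4632
  O=O: 3 × 511 = 1533
  Σ(broken) = 6165 kJ
Bonds formed (products):
  N≡N: 2 × 981 = 1962
  O-H: 12 × 454 = 5448
  Σ(formed) = 7410 kJ
ΔH = Σ(broken) − Σ(formed) = 6165 − 7410 = −1245 kJ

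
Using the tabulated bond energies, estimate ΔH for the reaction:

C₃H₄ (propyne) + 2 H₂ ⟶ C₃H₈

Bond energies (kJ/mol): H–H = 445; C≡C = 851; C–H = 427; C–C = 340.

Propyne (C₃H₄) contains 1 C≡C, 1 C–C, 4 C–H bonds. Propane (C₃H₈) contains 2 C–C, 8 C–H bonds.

ΔH ≈ −307 kJ

Bonds broken (reactants):
  C≡C: 1 × 851 = 851
  C–C: 1 × 340 = 340
  C–H: 4 × 427 = 1708
  H–H: 2 × 445 = 890
  Σ(broken) = 3789 kJ
Bonds formed (products):
  C–C: 2 × 340 = 680
  C–H: 8 × 427 = 3416
  Σ(formed) = 4096 kJ
ΔH = Σ(broken) − Σ(formed) = 3789 − 4096 = −307 kJ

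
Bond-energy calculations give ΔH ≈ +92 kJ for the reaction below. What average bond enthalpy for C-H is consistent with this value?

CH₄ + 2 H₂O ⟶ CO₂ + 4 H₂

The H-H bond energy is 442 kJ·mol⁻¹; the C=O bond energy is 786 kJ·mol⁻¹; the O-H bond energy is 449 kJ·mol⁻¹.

Let D be the C-H bond energy.
Σ(broken) = 4×D + 4×449 = 1796 + 4D
Σ(formed) = 2×786 + 4×442 = 3340
ΔH = Σ(broken) − Σ(formed) = (1796 + 4D) − (3340) = −1544 + 4D
Setting this equal to +92 kJ gives 4D = 1636, so D = 409 kJ/mol.

D(C-H) ≈ 409 kJ/mol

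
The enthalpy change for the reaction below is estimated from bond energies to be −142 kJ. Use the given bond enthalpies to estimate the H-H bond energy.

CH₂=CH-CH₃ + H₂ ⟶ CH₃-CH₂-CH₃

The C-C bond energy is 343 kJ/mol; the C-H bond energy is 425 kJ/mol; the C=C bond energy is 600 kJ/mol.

Let D be the H-H bond energy.
Σ(broken) = 1×343 + 6×425 + 1×600 + 1×D = 3493 + D
Σ(formed) = 2×343 + 8×425 = 4086
ΔH = Σ(broken) − Σ(formed) = (3493 + D) − (4086) = −593 + D
Setting this equal to −142 kJ gives D = 451 kJ/mol.

D(H-H) ≈ 451 kJ/mol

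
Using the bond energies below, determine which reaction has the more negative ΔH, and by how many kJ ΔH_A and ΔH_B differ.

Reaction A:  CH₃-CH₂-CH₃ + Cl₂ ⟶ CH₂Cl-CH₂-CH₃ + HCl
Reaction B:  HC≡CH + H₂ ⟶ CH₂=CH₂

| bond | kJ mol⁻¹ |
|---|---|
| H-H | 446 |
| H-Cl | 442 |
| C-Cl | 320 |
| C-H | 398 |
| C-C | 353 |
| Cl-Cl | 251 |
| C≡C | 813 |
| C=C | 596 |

Reaction A:
  Bonds broken (reactants):
    C-C: 2 × 353 = 706
    C-H: 8 × 398 = 3184
    Cl-Cl: 1 × 251 = 251
    Σ(broken) = 4141 kJ
  Bonds formed (products):
    C-C: 2 × 353 = 706
    C-Cl: 1 × 320 = 320
    C-H: 7 × 398 = 2786
    H-Cl: 1 × 442 = 442
    Σ(formed) = 4254 kJ
  ΔH_A = 4141 − 4254 = −113 kJ
Reaction B:
  Bonds broken (reactants):
    C≡C: 1 × 813 = 813
    C-H: 2 × 398 = 796
    H-H: 1 × 446 = 446
    Σ(broken) = 2055 kJ
  Bonds formed (products):
    C-H: 4 × 398 = 1592
    C=C: 1 × 596 = 596
    Σ(formed) = 2188 kJ
  ΔH_B = 2055 − 2188 = −133 kJ
ΔH_A − ΔH_B = +20 kJ, so reaction B has the more negative ΔH; |ΔH_A − ΔH_B| = 20 kJ.

Reaction B, by 20 kJ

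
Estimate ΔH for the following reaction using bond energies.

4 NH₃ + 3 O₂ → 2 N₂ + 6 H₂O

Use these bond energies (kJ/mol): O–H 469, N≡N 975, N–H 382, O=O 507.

Bonds broken (reactants):
  N–H: 12 × 382 = 4584
  O=O: 3 × 507 = 1521
  Σ(broken) = 6105 kJ
Bonds formed (products):
  N≡N: 2 × 975 = 1950
  O–H: 12 × 469 = 5628
  Σ(formed) = 7578 kJ
ΔH = Σ(broken) − Σ(formed) = 6105 − 7578 = −1473 kJ

ΔH ≈ −1473 kJ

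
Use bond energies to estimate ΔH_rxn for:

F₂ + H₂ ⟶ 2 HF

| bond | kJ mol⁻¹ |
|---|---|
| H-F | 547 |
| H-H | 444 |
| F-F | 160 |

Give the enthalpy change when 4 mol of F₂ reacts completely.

ΔH = −1960 kJ

Bonds broken (reactants):
  F-F: 1 × 160 = 160
  H-H: 1 × 444 = 444
  Σ(broken) = 604 kJ
Bonds formed (products):
  H-F: 2 × 547 = 1094
  Σ(formed) = 1094 kJ
ΔH = Σ(broken) − Σ(formed) = 604 − 1094 = −490 kJ
For 4× the reaction as written: 4 × (−490) = −1960 kJ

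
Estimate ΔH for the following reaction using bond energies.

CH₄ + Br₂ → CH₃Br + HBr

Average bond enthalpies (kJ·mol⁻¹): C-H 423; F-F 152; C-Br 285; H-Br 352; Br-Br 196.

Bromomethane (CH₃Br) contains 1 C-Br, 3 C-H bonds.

ΔH ≈ −18 kJ

Bonds broken (reactants):
  Br-Br: 1 × 196 = 196
  C-H: 4 × 423 = 1692
  Σ(broken) = 1888 kJ
Bonds formed (products):
  C-Br: 1 × 285 = 285
  C-H: 3 × 423 = 1269
  H-Br: 1 × 352 = 352
  Σ(formed) = 1906 kJ
ΔH = Σ(broken) − Σ(formed) = 1888 − 1906 = −18 kJ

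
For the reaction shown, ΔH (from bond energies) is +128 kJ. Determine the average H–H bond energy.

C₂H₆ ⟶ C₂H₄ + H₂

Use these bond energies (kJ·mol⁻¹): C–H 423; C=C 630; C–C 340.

D(H–H) ≈ 428 kJ/mol

Let D be the H–H bond energy.
Σ(broken) = 1×340 + 6×423 = 2878
Σ(formed) = 4×423 + 1×630 + 1×D = 2322 + D
ΔH = Σ(broken) − Σ(formed) = (2878) − (2322 + D) = +556 − D
Setting this equal to +128 kJ gives D = 428 kJ/mol.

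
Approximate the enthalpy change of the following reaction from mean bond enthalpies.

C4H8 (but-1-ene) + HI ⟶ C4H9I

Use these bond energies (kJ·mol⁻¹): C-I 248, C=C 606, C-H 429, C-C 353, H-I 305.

Bonds broken (reactants):
  C-C: 2 × 353 = 706
  C-H: 8 × 429 = 3432
  C=C: 1 × 606 = 606
  H-I: 1 × 305 = 305
  Σ(broken) = 5049 kJ
Bonds formed (products):
  C-C: 3 × 353 = 1059
  C-H: 9 × 429 = 3861
  C-I: 1 × 248 = 248
  Σ(formed) = 5168 kJ
ΔH = Σ(broken) − Σ(formed) = 5049 − 5168 = −119 kJ

ΔH ≈ −119 kJ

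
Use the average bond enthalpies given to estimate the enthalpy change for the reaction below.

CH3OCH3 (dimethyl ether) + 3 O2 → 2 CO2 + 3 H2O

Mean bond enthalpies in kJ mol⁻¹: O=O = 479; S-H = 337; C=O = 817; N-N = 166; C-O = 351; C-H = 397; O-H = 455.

Bonds broken (reactants):
  C-H: 6 × 397 = 2382
  C-O: 2 × 351 = 702
  O=O: 3 × 479 = 1437
  Σ(broken) = 4521 kJ
Bonds formed (products):
  C=O: 4 × 817 = 3268
  O-H: 6 × 455 = 2730
  Σ(formed) = 5998 kJ
ΔH = Σ(broken) − Σ(formed) = 4521 − 5998 = −1477 kJ

ΔH ≈ −1477 kJ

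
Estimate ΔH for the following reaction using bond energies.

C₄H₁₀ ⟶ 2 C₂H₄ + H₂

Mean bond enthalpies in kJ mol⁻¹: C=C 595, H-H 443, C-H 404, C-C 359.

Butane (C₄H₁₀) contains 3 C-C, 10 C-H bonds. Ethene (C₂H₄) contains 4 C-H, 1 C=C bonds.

ΔH ≈ +252 kJ

Bonds broken (reactants):
  C-C: 3 × 359 = 1077
  C-H: 10 × 404 = 4040
  Σ(broken) = 5117 kJ
Bonds formed (products):
  C-H: 8 × 404 = 3232
  C=C: 2 × 595 = 1190
  H-H: 1 × 443 = 443
  Σ(formed) = 4865 kJ
ΔH = Σ(broken) − Σ(formed) = 5117 − 4865 = +252 kJ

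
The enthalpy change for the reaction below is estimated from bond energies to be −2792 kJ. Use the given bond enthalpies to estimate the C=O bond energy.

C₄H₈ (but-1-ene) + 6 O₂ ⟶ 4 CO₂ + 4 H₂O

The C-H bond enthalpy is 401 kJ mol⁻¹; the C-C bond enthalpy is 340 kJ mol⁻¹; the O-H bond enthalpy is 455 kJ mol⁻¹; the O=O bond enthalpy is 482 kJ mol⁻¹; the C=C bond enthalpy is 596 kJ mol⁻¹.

Let D be the C=O bond energy.
Σ(broken) = 2×340 + 8×401 + 1×596 + 6×482 = 7376
Σ(formed) = 8×D + 8×455 = 3640 + 8D
ΔH = Σ(broken) − Σ(formed) = (7376) − (3640 + 8D) = +3736 − 8D
Setting this equal to −2792 kJ gives 8D = 6528, so D = 816 kJ/mol.

D(C=O) ≈ 816 kJ/mol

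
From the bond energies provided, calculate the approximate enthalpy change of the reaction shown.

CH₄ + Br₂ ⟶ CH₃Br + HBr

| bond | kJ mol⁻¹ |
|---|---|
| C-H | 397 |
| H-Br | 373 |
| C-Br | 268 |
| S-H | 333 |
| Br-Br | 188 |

Bonds broken (reactants):
  Br-Br: 1 × 188 = 188
  C-H: 4 × 397 = 1588
  Σ(broken) = 1776 kJ
Bonds formed (products):
  C-Br: 1 × 268 = 268
  C-H: 3 × 397 = 1191
  H-Br: 1 × 373 = 373
  Σ(formed) = 1832 kJ
ΔH = Σ(broken) − Σ(formed) = 1776 − 1832 = −56 kJ

ΔH ≈ −56 kJ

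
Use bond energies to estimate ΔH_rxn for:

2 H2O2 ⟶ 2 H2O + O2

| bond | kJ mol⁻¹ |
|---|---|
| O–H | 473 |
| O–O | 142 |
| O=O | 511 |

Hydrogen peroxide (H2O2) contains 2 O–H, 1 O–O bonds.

ΔH ≈ −227 kJ

Bonds broken (reactants):
  O–H: 4 × 473 = 1892
  O–O: 2 × 142 = 284
  Σ(broken) = 2176 kJ
Bonds formed (products):
  O–H: 4 × 473 = 1892
  O=O: 1 × 511 = 511
  Σ(formed) = 2403 kJ
ΔH = Σ(broken) − Σ(formed) = 2176 − 2403 = −227 kJ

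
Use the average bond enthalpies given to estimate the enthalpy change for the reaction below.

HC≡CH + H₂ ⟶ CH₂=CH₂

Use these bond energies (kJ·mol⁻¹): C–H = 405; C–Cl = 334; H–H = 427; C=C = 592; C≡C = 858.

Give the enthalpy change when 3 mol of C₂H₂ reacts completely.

Bonds broken (reactants):
  C≡C: 1 × 858 = 858
  C–H: 2 × 405 = 810
  H–H: 1 × 427 = 427
  Σ(broken) = 2095 kJ
Bonds formed (products):
  C–H: 4 × 405 = 1620
  C=C: 1 × 592 = 592
  Σ(formed) = 2212 kJ
ΔH = Σ(broken) − Σ(formed) = 2095 − 2212 = −117 kJ
For 3× the reaction as written: 3 × (−117) = −351 kJ

ΔH = −351 kJ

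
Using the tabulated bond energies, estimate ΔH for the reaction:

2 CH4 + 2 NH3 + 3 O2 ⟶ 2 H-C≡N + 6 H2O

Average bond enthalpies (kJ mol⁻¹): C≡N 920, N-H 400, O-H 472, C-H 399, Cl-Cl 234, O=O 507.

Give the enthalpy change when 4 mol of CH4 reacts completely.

Bonds broken (reactants):
  C-H: 8 × 399 = 3192
  N-H: 6 × 400 = 2400
  O=O: 3 × 507 = 1521
  Σ(broken) = 7113 kJ
Bonds formed (products):
  C≡N: 2 × 920 = 1840
  C-H: 2 × 399 = 798
  O-H: 12 × 472 = 5664
  Σ(formed) = 8302 kJ
ΔH = Σ(broken) − Σ(formed) = 7113 − 8302 = −1189 kJ
For 2× the reaction as written: 2 × (−1189) = −2378 kJ

ΔH = −2378 kJ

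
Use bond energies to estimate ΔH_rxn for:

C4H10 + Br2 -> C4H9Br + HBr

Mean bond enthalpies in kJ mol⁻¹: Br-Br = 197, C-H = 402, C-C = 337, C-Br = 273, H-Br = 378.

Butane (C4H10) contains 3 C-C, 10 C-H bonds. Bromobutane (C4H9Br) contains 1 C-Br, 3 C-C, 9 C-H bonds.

ΔH ≈ −52 kJ

Bonds broken (reactants):
  Br-Br: 1 × 197 = 197
  C-C: 3 × 337 = 1011
  C-H: 10 × 402 = 4020
  Σ(broken) = 5228 kJ
Bonds formed (products):
  C-Br: 1 × 273 = 273
  C-C: 3 × 337 = 1011
  C-H: 9 × 402 = 3618
  H-Br: 1 × 378 = 378
  Σ(formed) = 5280 kJ
ΔH = Σ(broken) − Σ(formed) = 5228 − 5280 = −52 kJ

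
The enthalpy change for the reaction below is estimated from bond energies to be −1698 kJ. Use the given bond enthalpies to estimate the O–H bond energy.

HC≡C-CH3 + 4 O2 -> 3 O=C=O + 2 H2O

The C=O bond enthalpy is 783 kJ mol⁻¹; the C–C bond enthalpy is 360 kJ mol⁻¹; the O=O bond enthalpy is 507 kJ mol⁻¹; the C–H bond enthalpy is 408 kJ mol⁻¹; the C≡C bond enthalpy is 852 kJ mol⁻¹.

Let D be the O–H bond energy.
Σ(broken) = 1×852 + 1×360 + 4×408 + 4×507 = 4872
Σ(formed) = 6×783 + 4×D = 4698 + 4D
ΔH = Σ(broken) − Σ(formed) = (4872) − (4698 + 4D) = +174 − 4D
Setting this equal to −1698 kJ gives 4D = 1872, so D = 468 kJ/mol.

D(O–H) ≈ 468 kJ/mol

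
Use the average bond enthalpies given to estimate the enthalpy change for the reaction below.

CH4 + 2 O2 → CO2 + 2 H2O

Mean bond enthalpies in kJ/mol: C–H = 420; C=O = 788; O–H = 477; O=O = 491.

Bonds broken (reactants):
  C–H: 4 × 420 = 1680
  O=O: 2 × 491 = 982
  Σ(broken) = 2662 kJ
Bonds formed (products):
  C=O: 2 × 788 = 1576
  O–H: 4 × 477 = 1908
  Σ(formed) = 3484 kJ
ΔH = Σ(broken) − Σ(formed) = 2662 − 3484 = −822 kJ

ΔH ≈ −822 kJ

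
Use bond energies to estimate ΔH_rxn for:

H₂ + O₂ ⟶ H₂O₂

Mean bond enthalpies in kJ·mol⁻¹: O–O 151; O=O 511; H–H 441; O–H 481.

ΔH ≈ −161 kJ

Bonds broken (reactants):
  H–H: 1 × 441 = 441
  O=O: 1 × 511 = 511
  Σ(broken) = 952 kJ
Bonds formed (products):
  O–H: 2 × 481 = 962
  O–O: 1 × 151 = 151
  Σ(formed) = 1113 kJ
ΔH = Σ(broken) − Σ(formed) = 952 − 1113 = −161 kJ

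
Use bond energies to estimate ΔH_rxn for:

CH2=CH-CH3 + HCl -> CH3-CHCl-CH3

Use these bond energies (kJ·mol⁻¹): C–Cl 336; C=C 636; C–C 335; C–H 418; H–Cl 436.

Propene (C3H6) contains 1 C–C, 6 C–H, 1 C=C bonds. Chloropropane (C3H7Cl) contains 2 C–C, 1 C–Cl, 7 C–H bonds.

ΔH ≈ −17 kJ

Bonds broken (reactants):
  C–C: 1 × 335 = 335
  C–H: 6 × 418 = 2508
  C=C: 1 × 636 = 636
  H–Cl: 1 × 436 = 436
  Σ(broken) = 3915 kJ
Bonds formed (products):
  C–C: 2 × 335 = 670
  C–Cl: 1 × 336 = 336
  C–H: 7 × 418 = 2926
  Σ(formed) = 3932 kJ
ΔH = Σ(broken) − Σ(formed) = 3915 − 3932 = −17 kJ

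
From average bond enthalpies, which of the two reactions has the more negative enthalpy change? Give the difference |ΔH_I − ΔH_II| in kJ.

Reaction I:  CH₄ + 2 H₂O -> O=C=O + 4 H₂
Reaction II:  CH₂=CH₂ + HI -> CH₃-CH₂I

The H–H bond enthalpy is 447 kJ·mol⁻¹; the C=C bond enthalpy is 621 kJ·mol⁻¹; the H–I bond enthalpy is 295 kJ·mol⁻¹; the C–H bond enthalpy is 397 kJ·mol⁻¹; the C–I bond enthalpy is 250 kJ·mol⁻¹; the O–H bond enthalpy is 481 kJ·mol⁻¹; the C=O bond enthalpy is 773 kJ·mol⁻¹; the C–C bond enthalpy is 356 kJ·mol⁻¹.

Reaction I:
  Bonds broken (reactants):
    C–H: 4 × 397 = 1588
    O–H: 4 × 481 = 1924
    Σ(broken) = 3512 kJ
  Bonds formed (products):
    C=O: 2 × 773 = 1546
    H–H: 4 × 447 = 1788
    Σ(formed) = 3334 kJ
  ΔH_I = 3512 − 3334 = +178 kJ
Reaction II:
  Bonds broken (reactants):
    C–H: 4 × 397 = 1588
    C=C: 1 × 621 = 621
    H–I: 1 × 295 = 295
    Σ(broken) = 2504 kJ
  Bonds formed (products):
    C–C: 1 × 356 = 356
    C–H: 5 × 397 = 1985
    C–I: 1 × 250 = 250
    Σ(formed) = 2591 kJ
  ΔH_II = 2504 − 2591 = −87 kJ
ΔH_I − ΔH_II = +265 kJ, so reaction II has the more negative ΔH; |ΔH_I − ΔH_II| = 265 kJ.

Reaction II, by 265 kJ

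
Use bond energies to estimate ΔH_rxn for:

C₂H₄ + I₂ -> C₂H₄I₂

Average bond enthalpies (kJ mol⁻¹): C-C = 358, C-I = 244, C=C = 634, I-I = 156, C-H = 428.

ΔH ≈ −56 kJ

Bonds broken (reactants):
  C-H: 4 × 428 = 1712
  C=C: 1 × 634 = 634
  I-I: 1 × 156 = 156
  Σ(broken) = 2502 kJ
Bonds formed (products):
  C-C: 1 × 358 = 358
  C-H: 4 × 428 = 1712
  C-I: 2 × 244 = 488
  Σ(formed) = 2558 kJ
ΔH = Σ(broken) − Σ(formed) = 2502 − 2558 = −56 kJ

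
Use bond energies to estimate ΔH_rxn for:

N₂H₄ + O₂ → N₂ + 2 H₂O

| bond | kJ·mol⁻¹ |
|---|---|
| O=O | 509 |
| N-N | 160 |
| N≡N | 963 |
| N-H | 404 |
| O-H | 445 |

ΔH ≈ −458 kJ

Bonds broken (reactants):
  N-H: 4 × 404 = 1616
  N-N: 1 × 160 = 160
  O=O: 1 × 509 = 509
  Σ(broken) = 2285 kJ
Bonds formed (products):
  N≡N: 1 × 963 = 963
  O-H: 4 × 445 = 1780
  Σ(formed) = 2743 kJ
ΔH = Σ(broken) − Σ(formed) = 2285 − 2743 = −458 kJ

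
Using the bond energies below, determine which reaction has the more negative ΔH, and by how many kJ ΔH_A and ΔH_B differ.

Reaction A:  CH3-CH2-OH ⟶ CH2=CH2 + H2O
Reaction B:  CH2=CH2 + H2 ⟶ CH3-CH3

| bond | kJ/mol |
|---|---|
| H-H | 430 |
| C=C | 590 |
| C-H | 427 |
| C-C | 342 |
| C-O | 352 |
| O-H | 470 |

Reaction B, by 237 kJ

Reaction A:
  Bonds broken (reactants):
    C-C: 1 × 342 = 342
    C-H: 5 × 427 = 2135
    C-O: 1 × 352 = 352
    O-H: 1 × 470 = 470
    Σ(broken) = 3299 kJ
  Bonds formed (products):
    C-H: 4 × 427 = 1708
    C=C: 1 × 590 = 590
    O-H: 2 × 470 = 940
    Σ(formed) = 3238 kJ
  ΔH_A = 3299 − 3238 = +61 kJ
Reaction B:
  Bonds broken (reactants):
    C-H: 4 × 427 = 1708
    C=C: 1 × 590 = 590
    H-H: 1 × 430 = 430
    Σ(broken) = 2728 kJ
  Bonds formed (products):
    C-C: 1 × 342 = 342
    C-H: 6 × 427 = 2562
    Σ(formed) = 2904 kJ
  ΔH_B = 2728 − 2904 = −176 kJ
ΔH_A − ΔH_B = +237 kJ, so reaction B has the more negative ΔH; |ΔH_A − ΔH_B| = 237 kJ.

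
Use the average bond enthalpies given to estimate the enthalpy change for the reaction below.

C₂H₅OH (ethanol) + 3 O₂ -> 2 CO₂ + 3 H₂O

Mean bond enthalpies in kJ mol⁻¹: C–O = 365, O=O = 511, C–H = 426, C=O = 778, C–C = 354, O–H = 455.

ΔH ≈ −1005 kJ

Bonds broken (reactants):
  C–C: 1 × 354 = 354
  C–H: 5 × 426 = 2130
  C–O: 1 × 365 = 365
  O–H: 1 × 455 = 455
  O=O: 3 × 511 = 1533
  Σ(broken) = 4837 kJ
Bonds formed (products):
  C=O: 4 × 778 = 3112
  O–H: 6 × 455 = 2730
  Σ(formed) = 5842 kJ
ΔH = Σ(broken) − Σ(formed) = 4837 − 5842 = −1005 kJ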